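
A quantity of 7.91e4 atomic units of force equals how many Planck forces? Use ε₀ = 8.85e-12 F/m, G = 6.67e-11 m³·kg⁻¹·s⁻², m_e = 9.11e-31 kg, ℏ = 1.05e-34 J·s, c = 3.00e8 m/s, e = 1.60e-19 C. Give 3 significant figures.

atomic unit of force: F_au = E_h/a₀ = m_e²e⁶/((4πε₀)³ℏ⁴) = 8.33e-8 N
Planck force: F_P = c⁴/G = 1.21e44 N
7.91e4 × 8.33e-8 / 1.21e44 = 5.42e-47

5.42e-47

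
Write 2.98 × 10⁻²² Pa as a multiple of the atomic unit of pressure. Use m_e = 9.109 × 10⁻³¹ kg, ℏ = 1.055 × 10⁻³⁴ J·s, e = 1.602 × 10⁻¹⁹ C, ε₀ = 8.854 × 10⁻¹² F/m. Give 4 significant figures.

atomic unit of pressure: P_au = E_h/a₀³ = m_e⁴e¹⁰/((4πε₀)⁵ℏ⁸) = 2.929 × 10¹³ Pa.
2.98 × 10⁻²² / 2.929 × 10¹³ = 1.017 × 10⁻³⁵

1.017 × 10⁻³⁵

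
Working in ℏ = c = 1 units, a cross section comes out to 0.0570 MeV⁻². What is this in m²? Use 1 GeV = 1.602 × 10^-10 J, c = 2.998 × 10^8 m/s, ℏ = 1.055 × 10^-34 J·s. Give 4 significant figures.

Area is [L]² = [E]⁻²·(ℏc)²; restore (ℏc)².
1 GeV⁻² → (ℏc)² × (1 GeV in J)⁻² = 3.898 × 10^-32 m².
Convert the energy scale: 0.0570 MeV⁻² = 5.70 × 10^4 GeV⁻².
Result: 5.70 × 10^4 × 3.898 × 10^-32 = 2.222 × 10^-27 m².

2.222 × 10^-27 m²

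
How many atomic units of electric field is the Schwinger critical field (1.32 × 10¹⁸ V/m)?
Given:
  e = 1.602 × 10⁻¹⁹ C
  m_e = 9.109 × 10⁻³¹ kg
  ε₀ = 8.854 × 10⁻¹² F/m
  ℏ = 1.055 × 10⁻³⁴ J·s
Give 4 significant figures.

2.573 × 10⁶

atomic unit of electric field: E_au = E_h/(e a₀) = m_e²e⁵/((4πε₀)³ℏ⁴) = 5.131 × 10¹¹ V/m.
1.32 × 10¹⁸ / 5.131 × 10¹¹ = 2.573 × 10⁶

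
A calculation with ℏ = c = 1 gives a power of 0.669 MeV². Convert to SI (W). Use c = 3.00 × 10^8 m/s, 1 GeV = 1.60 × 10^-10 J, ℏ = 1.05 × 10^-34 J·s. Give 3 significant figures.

1.63 × 10^8 W

Power is [E]/[T] = [E]²/ℏ.
1 GeV² → 1/ℏ × (1 GeV in J)² = 2.44 × 10^14 W.
Convert the energy scale: 0.669 MeV² = 6.69 × 10^-7 GeV².
Result: 6.69 × 10^-7 × 2.44 × 10^14 = 1.63 × 10^8 W.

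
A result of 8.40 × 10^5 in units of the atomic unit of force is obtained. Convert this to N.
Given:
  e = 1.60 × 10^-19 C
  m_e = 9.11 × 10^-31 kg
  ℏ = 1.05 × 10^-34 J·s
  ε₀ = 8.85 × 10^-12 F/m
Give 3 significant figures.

0.0700 N

One atomic unit of force: F_au = E_h/a₀ = m_e²e⁶/((4πε₀)³ℏ⁴) = 8.33 × 10^-8 N.
8.40 × 10^5 × 8.33 × 10^-8 N = 0.0700 N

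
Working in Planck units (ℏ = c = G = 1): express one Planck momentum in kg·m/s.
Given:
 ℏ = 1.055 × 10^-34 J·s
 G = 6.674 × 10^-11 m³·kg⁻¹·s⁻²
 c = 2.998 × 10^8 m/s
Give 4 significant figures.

Dimensional analysis gives p_P = √(ℏc³/G).
  = √(42.60)
  = 6.527 kg·m/s

6.527 kg·m/s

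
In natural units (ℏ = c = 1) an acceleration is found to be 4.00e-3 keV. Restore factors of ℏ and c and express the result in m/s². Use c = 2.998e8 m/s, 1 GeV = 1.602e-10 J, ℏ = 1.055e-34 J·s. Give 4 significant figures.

1.821e24 m/s²

Acceleration is [L]/[T]² = c·[E]/ℏ.
1 GeV → c/ℏ × (1 GeV in J) = 4.552e32 m/s².
Convert the energy scale: 4.00e-3 keV = 4.00e-9 GeV.
Result: 4.00e-9 × 4.552e32 = 1.821e24 m/s².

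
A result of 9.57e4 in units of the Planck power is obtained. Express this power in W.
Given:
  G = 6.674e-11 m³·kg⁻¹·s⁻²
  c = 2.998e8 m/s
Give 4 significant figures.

3.473e57 W

One Planck power: P_P = c⁵/G = 3.629e52 W.
9.57e4 × 3.629e52 W = 3.473e57 W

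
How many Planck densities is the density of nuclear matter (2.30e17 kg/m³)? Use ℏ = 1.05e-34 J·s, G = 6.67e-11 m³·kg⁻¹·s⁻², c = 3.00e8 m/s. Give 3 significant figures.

Planck density: ρ_P = c⁵/(ℏG²) = 5.20e96 kg/m³.
2.30e17 / 5.20e96 = 4.42e-80

4.42e-80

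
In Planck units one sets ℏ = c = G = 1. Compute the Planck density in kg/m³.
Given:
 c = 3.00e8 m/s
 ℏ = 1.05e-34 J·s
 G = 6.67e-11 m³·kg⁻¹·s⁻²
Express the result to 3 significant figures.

ρ_P = c⁵/(ℏG²)
  = 2.43e42 / 4.67e-55
  = 5.20e96 kg/m³

5.20e96 kg/m³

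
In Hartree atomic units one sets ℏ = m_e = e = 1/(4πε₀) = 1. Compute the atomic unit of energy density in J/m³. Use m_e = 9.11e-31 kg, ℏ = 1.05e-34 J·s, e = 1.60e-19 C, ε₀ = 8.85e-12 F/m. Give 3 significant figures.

u_au = E_h/a₀³ = m_e⁴e¹⁰/((4πε₀)⁵ℏ⁸)
E_h = 4.38e-18 J
a₀ = 5.26e-11 m
E_h/a₀³ = 3.01e13 J/m³

3.01e13 J/m³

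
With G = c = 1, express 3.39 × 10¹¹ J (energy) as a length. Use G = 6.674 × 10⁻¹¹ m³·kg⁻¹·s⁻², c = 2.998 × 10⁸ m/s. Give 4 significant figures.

Energy → length via G/c⁴.
3.39 × 10¹¹ J × (G/c⁴) = 2.801 × 10⁻³³ m

2.801 × 10⁻³³ m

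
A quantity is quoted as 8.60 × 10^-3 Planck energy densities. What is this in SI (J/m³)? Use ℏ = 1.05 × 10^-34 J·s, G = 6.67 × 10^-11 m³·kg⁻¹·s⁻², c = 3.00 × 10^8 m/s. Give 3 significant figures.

4.03 × 10^111 J/m³

One Planck energy density: u_P = c⁷/(ℏG²) = 4.68 × 10^113 J/m³.
8.60 × 10^-3 × 4.68 × 10^113 J/m³ = 4.03 × 10^111 J/m³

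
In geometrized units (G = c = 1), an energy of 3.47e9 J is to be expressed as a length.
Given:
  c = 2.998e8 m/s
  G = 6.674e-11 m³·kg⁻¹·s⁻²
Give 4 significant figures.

2.867e-35 m

Energy → length via G/c⁴.
3.47e9 J × (G/c⁴) = 2.867e-35 m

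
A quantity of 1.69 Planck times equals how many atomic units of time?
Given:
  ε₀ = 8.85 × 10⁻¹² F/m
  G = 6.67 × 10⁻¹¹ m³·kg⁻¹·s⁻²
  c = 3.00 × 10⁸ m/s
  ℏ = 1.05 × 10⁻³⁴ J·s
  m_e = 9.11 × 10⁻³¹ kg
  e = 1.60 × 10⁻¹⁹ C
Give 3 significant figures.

Planck time: t_P = √(ℏG/c⁵) = 5.37 × 10⁻⁴⁴ s
atomic unit of time: τ_au = (4πε₀)²ℏ³/(m_e e⁴) = 2.40 × 10⁻¹⁷ s
1.69 × 5.37 × 10⁻⁴⁴ / 2.40 × 10⁻¹⁷ = 3.78 × 10⁻²⁷

3.78 × 10⁻²⁷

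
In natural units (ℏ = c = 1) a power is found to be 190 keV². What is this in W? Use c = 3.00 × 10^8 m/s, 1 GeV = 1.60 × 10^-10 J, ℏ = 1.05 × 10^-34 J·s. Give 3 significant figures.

Power is [E]/[T] = [E]²/ℏ.
1 GeV² → 1/ℏ × (1 GeV in J)² = 2.44 × 10^14 W.
Convert the energy scale: 190 keV² = 1.90 × 10^-10 GeV².
Result: 1.90 × 10^-10 × 2.44 × 10^14 = 4.63 × 10^4 W.

4.63 × 10^4 W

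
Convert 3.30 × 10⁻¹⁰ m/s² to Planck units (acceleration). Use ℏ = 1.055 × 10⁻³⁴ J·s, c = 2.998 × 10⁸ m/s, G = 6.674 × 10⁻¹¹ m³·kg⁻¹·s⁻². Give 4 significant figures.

Planck acceleration: a_P = √(c⁷/(ℏG)) = 5.560 × 10⁵¹ m/s².
3.30 × 10⁻¹⁰ / 5.560 × 10⁵¹ = 5.935 × 10⁻⁶²

5.935 × 10⁻⁶²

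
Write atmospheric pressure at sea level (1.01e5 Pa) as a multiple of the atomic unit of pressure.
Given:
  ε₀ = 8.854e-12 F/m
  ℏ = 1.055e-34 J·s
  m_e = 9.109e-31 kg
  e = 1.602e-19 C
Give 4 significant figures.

atomic unit of pressure: P_au = E_h/a₀³ = m_e⁴e¹⁰/((4πε₀)⁵ℏ⁸) = 2.929e13 Pa.
1.01e5 / 2.929e13 = 3.448e-9

3.448e-9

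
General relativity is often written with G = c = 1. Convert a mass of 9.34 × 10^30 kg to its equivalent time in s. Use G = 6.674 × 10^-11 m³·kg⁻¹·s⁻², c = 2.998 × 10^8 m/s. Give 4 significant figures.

Mass → time via G/c³.
9.34 × 10^30 kg × (G/c³) = 2.313 × 10^-5 s

2.313 × 10^-5 s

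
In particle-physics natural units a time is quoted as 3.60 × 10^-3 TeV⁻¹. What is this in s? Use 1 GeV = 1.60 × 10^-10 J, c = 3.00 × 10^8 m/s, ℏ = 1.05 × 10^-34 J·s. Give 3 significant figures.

2.36 × 10^-30 s

A time is [E]⁻¹ in ℏ=c=1; restore one factor of ℏ.
1 GeV⁻¹ → ℏ × (1 GeV in J)⁻¹ = 6.56 × 10^-25 s.
Convert the energy scale: 3.60 × 10^-3 TeV⁻¹ = 3.60 × 10^-6 GeV⁻¹.
Result: 3.60 × 10^-6 × 6.56 × 10^-25 = 2.36 × 10^-30 s.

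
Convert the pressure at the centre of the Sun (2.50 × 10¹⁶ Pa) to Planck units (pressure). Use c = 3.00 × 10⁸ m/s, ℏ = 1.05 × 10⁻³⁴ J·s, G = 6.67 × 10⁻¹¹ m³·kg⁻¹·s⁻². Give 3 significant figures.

Planck pressure: p_P = c⁷/(ℏG²) = 4.68 × 10¹¹³ Pa.
2.50 × 10¹⁶ / 4.68 × 10¹¹³ = 5.34 × 10⁻⁹⁸

5.34 × 10⁻⁹⁸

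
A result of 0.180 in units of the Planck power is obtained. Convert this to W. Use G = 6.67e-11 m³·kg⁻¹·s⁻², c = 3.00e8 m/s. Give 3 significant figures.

6.56e51 W

One Planck power: P_P = c⁵/G = 3.64e52 W.
0.180 × 3.64e52 W = 6.56e51 W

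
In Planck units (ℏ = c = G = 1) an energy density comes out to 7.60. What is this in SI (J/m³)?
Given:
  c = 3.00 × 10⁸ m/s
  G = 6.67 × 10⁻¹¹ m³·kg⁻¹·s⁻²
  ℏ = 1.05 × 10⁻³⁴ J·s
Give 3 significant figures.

3.56 × 10¹¹⁴ J/m³

One Planck energy density: u_P = c⁷/(ℏG²) = 4.68 × 10¹¹³ J/m³.
7.60 × 4.68 × 10¹¹³ J/m³ = 3.56 × 10¹¹⁴ J/m³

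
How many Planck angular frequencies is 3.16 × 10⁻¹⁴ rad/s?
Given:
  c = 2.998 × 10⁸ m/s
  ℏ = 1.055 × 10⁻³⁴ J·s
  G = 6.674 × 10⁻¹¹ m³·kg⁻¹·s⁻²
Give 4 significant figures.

Planck angular frequency: ω_P = √(c⁵/(ℏG)) = 1.855 × 10⁴³ rad/s.
3.16 × 10⁻¹⁴ / 1.855 × 10⁴³ = 1.704 × 10⁻⁵⁷

1.704 × 10⁻⁵⁷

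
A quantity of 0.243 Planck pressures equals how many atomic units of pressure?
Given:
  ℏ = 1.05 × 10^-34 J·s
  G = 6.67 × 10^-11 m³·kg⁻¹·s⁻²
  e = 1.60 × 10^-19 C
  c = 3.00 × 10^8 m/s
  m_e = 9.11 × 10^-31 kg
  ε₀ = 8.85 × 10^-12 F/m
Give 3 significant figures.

3.78 × 10^99

Planck pressure: p_P = c⁷/(ℏG²) = 4.68 × 10^113 Pa
atomic unit of pressure: P_au = E_h/a₀³ = m_e⁴e¹⁰/((4πε₀)⁵ℏ⁸) = 3.01 × 10^13 Pa
0.243 × 4.68 × 10^113 / 3.01 × 10^13 = 3.78 × 10^99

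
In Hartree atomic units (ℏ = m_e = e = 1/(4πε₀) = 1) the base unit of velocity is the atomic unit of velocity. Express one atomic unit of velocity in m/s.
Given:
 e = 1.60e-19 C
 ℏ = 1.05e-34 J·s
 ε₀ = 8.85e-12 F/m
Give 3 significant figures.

2.19e6 m/s

v_au = e²/(4πε₀ℏ)
  = 2.56e-38 / 1.17e-44
  = 2.19e6 m/s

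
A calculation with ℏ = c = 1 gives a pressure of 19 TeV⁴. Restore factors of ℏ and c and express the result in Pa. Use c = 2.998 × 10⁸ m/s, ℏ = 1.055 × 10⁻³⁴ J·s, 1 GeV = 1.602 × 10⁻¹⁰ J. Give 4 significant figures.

3.955 × 10⁵⁰ Pa

Pressure is [E]/[L]³ = [E]⁴/(ℏc)³.
1 GeV⁴ → 1/(ℏc)³ × (1 GeV in J)⁴ = 2.082 × 10³⁷ Pa.
Convert the energy scale: 19 TeV⁴ = 1.90 × 10¹³ GeV⁴.
Result: 1.90 × 10¹³ × 2.082 × 10³⁷ = 3.955 × 10⁵⁰ Pa.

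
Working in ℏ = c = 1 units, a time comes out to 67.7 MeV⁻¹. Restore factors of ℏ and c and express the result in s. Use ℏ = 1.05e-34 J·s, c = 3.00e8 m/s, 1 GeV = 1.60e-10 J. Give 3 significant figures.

4.44e-20 s

A time is [E]⁻¹ in ℏ=c=1; restore one factor of ℏ.
1 GeV⁻¹ → ℏ × (1 GeV in J)⁻¹ = 6.56e-25 s.
Convert the energy scale: 67.7 MeV⁻¹ = 6.77e4 GeV⁻¹.
Result: 6.77e4 × 6.56e-25 = 4.44e-20 s.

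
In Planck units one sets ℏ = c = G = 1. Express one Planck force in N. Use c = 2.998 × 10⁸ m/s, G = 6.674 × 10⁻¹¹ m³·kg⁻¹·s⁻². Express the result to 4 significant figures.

1.210 × 10⁴⁴ N

F_P = c⁴/G
  = 8.078 × 10³³ / 6.674 × 10⁻¹¹
  = 1.210 × 10⁴⁴ N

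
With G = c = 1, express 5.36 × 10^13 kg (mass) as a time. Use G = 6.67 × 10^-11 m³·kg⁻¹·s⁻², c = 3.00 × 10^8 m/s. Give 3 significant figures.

1.32 × 10^-22 s

Mass → time via G/c³.
5.36 × 10^13 kg × (G/c³) = 1.32 × 10^-22 s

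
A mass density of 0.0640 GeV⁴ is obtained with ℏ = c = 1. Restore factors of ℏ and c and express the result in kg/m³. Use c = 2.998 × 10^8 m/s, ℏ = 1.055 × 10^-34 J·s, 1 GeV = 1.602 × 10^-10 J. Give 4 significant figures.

1.482 × 10^19 kg/m³

Mass density is [E]/(c²[L]³) = [E]⁴/(ℏ³c⁵).
1 GeV⁴ → 1/(ℏ³c⁵) × (1 GeV in J)⁴ = 2.316 × 10^20 kg/m³.
Result: 0.0640 × 2.316 × 10^20 = 1.482 × 10^19 kg/m³.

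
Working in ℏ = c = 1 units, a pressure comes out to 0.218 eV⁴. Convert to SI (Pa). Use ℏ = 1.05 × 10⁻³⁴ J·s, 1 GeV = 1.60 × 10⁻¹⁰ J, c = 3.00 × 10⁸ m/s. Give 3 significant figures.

4.57 Pa

Pressure is [E]/[L]³ = [E]⁴/(ℏc)³.
1 GeV⁴ → 1/(ℏc)³ × (1 GeV in J)⁴ = 2.10 × 10³⁷ Pa.
Convert the energy scale: 0.218 eV⁴ = 2.18 × 10⁻³⁷ GeV⁴.
Result: 2.18 × 10⁻³⁷ × 2.10 × 10³⁷ = 4.57 Pa.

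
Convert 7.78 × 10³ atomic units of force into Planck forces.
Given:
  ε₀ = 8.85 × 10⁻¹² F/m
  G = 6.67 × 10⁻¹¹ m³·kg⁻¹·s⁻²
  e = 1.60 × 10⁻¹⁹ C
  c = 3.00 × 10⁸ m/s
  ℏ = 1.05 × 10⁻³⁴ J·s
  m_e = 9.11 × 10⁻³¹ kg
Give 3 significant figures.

atomic unit of force: F_au = E_h/a₀ = m_e²e⁶/((4πε₀)³ℏ⁴) = 8.33 × 10⁻⁸ N
Planck force: F_P = c⁴/G = 1.21 × 10⁴⁴ N
7.78 × 10³ × 8.33 × 10⁻⁸ / 1.21 × 10⁴⁴ = 5.34 × 10⁻⁴⁸

5.34 × 10⁻⁴⁸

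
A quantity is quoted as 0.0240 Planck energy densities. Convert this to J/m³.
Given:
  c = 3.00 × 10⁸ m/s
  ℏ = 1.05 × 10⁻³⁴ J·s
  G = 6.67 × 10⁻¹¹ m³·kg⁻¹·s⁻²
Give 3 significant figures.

One Planck energy density: u_P = c⁷/(ℏG²) = 4.68 × 10¹¹³ J/m³.
0.0240 × 4.68 × 10¹¹³ J/m³ = 1.12 × 10¹¹² J/m³

1.12 × 10¹¹² J/m³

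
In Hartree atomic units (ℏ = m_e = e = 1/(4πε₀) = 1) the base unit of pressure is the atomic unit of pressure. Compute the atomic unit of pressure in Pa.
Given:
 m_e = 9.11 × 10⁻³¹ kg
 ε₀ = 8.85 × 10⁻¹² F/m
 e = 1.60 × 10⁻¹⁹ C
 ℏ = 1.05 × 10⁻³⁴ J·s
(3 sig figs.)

3.01 × 10¹³ Pa

P_au = E_h/a₀³ = m_e⁴e¹⁰/((4πε₀)⁵ℏ⁸)
E_h = 4.38 × 10⁻¹⁸ J
a₀ = 5.26 × 10⁻¹¹ m
E_h/a₀³ = 3.01 × 10¹³ Pa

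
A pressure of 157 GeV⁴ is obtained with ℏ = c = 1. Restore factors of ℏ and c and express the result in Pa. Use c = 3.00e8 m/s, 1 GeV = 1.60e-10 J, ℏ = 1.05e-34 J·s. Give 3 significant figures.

Pressure is [E]/[L]³ = [E]⁴/(ℏc)³.
1 GeV⁴ → 1/(ℏc)³ × (1 GeV in J)⁴ = 2.10e37 Pa.
Result: 157 × 2.10e37 = 3.29e39 Pa.

3.29e39 Pa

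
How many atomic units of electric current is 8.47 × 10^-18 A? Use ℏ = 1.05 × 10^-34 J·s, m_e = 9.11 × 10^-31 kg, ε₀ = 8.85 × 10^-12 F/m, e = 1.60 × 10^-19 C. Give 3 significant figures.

1.27 × 10^-15

atomic unit of electric current: I_au = e E_h/ℏ = m_e e⁵/((4πε₀)²ℏ³) = 6.67 × 10^-3 A.
8.47 × 10^-18 / 6.67 × 10^-3 = 1.27 × 10^-15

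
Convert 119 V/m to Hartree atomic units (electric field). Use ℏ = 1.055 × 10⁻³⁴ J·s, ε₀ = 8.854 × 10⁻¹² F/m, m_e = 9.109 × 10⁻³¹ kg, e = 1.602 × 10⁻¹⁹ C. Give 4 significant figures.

atomic unit of electric field: E_au = E_h/(e a₀) = m_e²e⁵/((4πε₀)³ℏ⁴) = 5.131 × 10¹¹ V/m.
119 / 5.131 × 10¹¹ = 2.319 × 10⁻¹⁰

2.319 × 10⁻¹⁰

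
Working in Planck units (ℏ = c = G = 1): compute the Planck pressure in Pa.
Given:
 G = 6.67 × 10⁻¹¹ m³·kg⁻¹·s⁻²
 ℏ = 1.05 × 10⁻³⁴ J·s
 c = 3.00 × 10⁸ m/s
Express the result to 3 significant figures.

4.68 × 10¹¹³ Pa

The unique combination of the constants set to 1 with dimensions of pressure is p_P = c⁷/(ℏG²).
  = 2.19 × 10⁵⁹ / 4.67 × 10⁻⁵⁵
  = 4.68 × 10¹¹³ Pa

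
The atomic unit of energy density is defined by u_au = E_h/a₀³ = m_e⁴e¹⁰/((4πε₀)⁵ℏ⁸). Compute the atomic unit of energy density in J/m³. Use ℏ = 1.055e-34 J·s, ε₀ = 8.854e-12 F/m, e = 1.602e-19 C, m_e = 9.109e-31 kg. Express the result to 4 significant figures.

u_au = E_h/a₀³ = m_e⁴e¹⁰/((4πε₀)⁵ℏ⁸)
E_h = 4.354e-18 J
a₀ = 5.297e-11 m
E_h/a₀³ = 2.929e13 J/m³

2.929e13 J/m³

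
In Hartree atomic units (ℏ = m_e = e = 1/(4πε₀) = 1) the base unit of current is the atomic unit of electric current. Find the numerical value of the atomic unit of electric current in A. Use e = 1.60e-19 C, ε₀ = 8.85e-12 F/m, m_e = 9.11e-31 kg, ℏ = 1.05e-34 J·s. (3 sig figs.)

6.67e-3 A

I_au = e E_h/ℏ = m_e e⁵/((4πε₀)²ℏ³)
E_h = 4.38e-18 J
e·E_h/ℏ = 6.67e-3 A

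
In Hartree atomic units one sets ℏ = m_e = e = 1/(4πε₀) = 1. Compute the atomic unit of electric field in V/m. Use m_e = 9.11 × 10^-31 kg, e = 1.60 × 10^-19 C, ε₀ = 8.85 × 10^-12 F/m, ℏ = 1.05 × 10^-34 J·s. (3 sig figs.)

E_au = E_h/(e a₀) = m_e²e⁵/((4πε₀)³ℏ⁴)
E_h = 4.38 × 10^-18 J
a₀ = 5.26 × 10^-11 m
E_h/(e·a₀) = 5.20 × 10^11 V/m

5.20 × 10^11 V/m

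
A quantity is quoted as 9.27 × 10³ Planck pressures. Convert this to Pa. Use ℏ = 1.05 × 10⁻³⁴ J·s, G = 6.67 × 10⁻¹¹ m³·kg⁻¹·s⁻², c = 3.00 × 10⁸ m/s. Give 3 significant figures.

One Planck pressure: p_P = c⁷/(ℏG²) = 4.68 × 10¹¹³ Pa.
9.27 × 10³ × 4.68 × 10¹¹³ Pa = 4.34 × 10¹¹⁷ Pa

4.34 × 10¹¹⁷ Pa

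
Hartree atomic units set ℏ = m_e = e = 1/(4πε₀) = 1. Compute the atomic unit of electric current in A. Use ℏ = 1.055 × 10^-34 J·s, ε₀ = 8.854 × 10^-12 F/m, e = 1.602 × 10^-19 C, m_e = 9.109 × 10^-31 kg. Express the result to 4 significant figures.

Dimensional analysis gives I_au = e E_h/ℏ = m_e e⁵/((4πε₀)²ℏ³).
E_h = 4.354 × 10^-18 J
e·E_h/ℏ = 6.612 × 10^-3 A

6.612 × 10^-3 A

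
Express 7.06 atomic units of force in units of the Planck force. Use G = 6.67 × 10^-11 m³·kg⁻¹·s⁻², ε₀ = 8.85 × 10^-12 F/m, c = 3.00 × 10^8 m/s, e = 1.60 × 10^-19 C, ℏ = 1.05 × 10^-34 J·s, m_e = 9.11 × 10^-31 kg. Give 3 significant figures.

4.84 × 10^-51

atomic unit of force: F_au = E_h/a₀ = m_e²e⁶/((4πε₀)³ℏ⁴) = 8.33 × 10^-8 N
Planck force: F_P = c⁴/G = 1.21 × 10^44 N
7.06 × 8.33 × 10^-8 / 1.21 × 10^44 = 4.84 × 10^-51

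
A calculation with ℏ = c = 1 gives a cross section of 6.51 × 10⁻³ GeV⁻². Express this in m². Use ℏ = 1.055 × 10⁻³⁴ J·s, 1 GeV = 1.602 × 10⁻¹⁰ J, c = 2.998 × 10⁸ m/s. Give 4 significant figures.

2.538 × 10⁻³⁴ m²

Area is [L]² = [E]⁻²·(ℏc)²; restore (ℏc)².
1 GeV⁻² → (ℏc)² × (1 GeV in J)⁻² = 3.898 × 10⁻³² m².
Result: 6.51 × 10⁻³ × 3.898 × 10⁻³² = 2.538 × 10⁻³⁴ m².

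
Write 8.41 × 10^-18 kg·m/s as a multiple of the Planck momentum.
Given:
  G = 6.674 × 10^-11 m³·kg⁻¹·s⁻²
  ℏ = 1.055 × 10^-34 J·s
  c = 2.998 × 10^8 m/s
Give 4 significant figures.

Planck momentum: p_P = √(ℏc³/G) = 6.527 kg·m/s.
8.41 × 10^-18 / 6.527 = 1.289 × 10^-18

1.289 × 10^-18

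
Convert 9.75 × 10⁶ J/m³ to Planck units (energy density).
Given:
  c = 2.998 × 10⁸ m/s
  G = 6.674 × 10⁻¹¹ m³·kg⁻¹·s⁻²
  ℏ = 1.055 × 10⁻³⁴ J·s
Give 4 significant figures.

Planck energy density: u_P = c⁷/(ℏG²) = 4.632 × 10¹¹³ J/m³.
9.75 × 10⁶ / 4.632 × 10¹¹³ = 2.105 × 10⁻¹⁰⁷

2.105 × 10⁻¹⁰⁷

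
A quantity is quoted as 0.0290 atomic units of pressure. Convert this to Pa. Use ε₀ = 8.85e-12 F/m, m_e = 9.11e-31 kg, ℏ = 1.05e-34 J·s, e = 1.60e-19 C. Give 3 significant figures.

8.74e11 Pa

One atomic unit of pressure: P_au = E_h/a₀³ = m_e⁴e¹⁰/((4πε₀)⁵ℏ⁸) = 3.01e13 Pa.
0.0290 × 3.01e13 Pa = 8.74e11 Pa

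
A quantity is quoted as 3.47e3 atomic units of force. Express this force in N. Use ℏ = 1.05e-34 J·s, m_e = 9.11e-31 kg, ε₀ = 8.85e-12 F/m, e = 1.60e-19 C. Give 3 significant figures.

One atomic unit of force: F_au = E_h/a₀ = m_e²e⁶/((4πε₀)³ℏ⁴) = 8.33e-8 N.
3.47e3 × 8.33e-8 N = 2.89e-4 N

2.89e-4 N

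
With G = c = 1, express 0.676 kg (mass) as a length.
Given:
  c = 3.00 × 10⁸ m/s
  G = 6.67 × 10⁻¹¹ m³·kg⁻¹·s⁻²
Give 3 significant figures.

In G = c = 1 units mass has dimensions of length; the conversion factor is G/c².
0.676 kg × (G/c²) = 5.01 × 10⁻²⁸ m

5.01 × 10⁻²⁸ m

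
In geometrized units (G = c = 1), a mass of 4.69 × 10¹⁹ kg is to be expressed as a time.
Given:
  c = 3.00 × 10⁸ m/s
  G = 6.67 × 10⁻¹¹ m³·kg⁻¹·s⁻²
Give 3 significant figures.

1.16 × 10⁻¹⁶ s

Mass → time via G/c³.
4.69 × 10¹⁹ kg × (G/c³) = 1.16 × 10⁻¹⁶ s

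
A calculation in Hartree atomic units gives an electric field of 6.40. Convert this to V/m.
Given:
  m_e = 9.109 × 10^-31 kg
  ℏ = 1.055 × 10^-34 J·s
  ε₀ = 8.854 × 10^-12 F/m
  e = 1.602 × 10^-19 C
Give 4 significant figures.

3.284 × 10^12 V/m

One atomic unit of electric field: E_au = E_h/(e a₀) = m_e²e⁵/((4πε₀)³ℏ⁴) = 5.131 × 10^11 V/m.
6.40 × 5.131 × 10^11 V/m = 3.284 × 10^12 V/m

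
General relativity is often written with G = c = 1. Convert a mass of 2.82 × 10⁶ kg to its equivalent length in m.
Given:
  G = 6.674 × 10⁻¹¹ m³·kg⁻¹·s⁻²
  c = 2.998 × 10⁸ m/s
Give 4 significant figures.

In G = c = 1 units mass has dimensions of length; the conversion factor is G/c².
2.82 × 10⁶ kg × (G/c²) = 2.094 × 10⁻²¹ m

2.094 × 10⁻²¹ m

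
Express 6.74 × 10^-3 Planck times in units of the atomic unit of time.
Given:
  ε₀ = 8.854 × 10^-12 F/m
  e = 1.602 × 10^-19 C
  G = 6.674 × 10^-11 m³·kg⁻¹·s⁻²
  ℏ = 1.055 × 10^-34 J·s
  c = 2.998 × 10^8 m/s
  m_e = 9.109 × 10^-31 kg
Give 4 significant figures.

1.500 × 10^-29

Planck time: t_P = √(ℏG/c⁵) = 5.392 × 10^-44 s
atomic unit of time: τ_au = (4πε₀)²ℏ³/(m_e e⁴) = 2.423 × 10^-17 s
6.74 × 10^-3 × 5.392 × 10^-44 / 2.423 × 10^-17 = 1.500 × 10^-29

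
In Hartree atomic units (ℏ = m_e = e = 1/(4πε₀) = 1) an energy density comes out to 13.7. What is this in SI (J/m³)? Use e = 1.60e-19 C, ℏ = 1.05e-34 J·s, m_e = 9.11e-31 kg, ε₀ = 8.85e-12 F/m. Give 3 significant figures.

One atomic unit of energy density: u_au = E_h/a₀³ = m_e⁴e¹⁰/((4πε₀)⁵ℏ⁸) = 3.01e13 J/m³.
13.7 × 3.01e13 J/m³ = 4.13e14 J/m³

4.13e14 J/m³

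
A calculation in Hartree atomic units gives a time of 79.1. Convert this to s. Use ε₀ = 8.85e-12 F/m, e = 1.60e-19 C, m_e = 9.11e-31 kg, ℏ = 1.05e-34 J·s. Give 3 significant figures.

1.90e-15 s

One atomic unit of time: τ_au = (4πε₀)²ℏ³/(m_e e⁴) = 2.40e-17 s.
79.1 × 2.40e-17 s = 1.90e-15 s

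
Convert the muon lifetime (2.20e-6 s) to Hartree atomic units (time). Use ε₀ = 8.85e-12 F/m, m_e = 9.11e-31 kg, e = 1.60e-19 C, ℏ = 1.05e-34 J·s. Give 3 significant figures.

9.17e10

atomic unit of time: τ_au = (4πε₀)²ℏ³/(m_e e⁴) = 2.40e-17 s.
2.20e-6 / 2.40e-17 = 9.17e10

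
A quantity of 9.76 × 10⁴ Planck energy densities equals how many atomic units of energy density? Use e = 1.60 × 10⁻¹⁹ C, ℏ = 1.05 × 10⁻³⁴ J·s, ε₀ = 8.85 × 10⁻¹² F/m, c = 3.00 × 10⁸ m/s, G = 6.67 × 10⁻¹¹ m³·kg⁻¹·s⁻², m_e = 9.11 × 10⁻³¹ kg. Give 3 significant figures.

Planck energy density: u_P = c⁷/(ℏG²) = 4.68 × 10¹¹³ J/m³
atomic unit of energy density: u_au = E_h/a₀³ = m_e⁴e¹⁰/((4πε₀)⁵ℏ⁸) = 3.01 × 10¹³ J/m³
9.76 × 10⁴ × 4.68 × 10¹¹³ / 3.01 × 10¹³ = 1.52 × 10¹⁰⁵

1.52 × 10¹⁰⁵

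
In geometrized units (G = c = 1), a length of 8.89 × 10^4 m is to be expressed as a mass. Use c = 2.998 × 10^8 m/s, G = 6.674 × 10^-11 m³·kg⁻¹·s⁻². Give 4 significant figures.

Length → mass via c²/G.
8.89 × 10^4 m × (c²/G) = 1.197 × 10^32 kg

1.197 × 10^32 kg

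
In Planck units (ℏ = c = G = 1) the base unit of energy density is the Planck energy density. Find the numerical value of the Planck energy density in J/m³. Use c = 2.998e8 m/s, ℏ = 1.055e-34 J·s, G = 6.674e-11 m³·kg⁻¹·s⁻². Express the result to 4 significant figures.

u_P = c⁷/(ℏG²)
  = 2.177e59 / 4.699e-55
  = 4.632e113 J/m³

4.632e113 J/m³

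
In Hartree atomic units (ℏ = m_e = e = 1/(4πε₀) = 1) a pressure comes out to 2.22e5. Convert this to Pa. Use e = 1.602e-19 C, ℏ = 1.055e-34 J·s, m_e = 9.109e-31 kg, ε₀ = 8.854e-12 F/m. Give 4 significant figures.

6.503e18 Pa

One atomic unit of pressure: P_au = E_h/a₀³ = m_e⁴e¹⁰/((4πε₀)⁵ℏ⁸) = 2.929e13 Pa.
2.22e5 × 2.929e13 Pa = 6.503e18 Pa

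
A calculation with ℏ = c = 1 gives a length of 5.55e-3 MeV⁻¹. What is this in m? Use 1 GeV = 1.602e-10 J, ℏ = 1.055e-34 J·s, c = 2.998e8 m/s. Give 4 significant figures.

A length is [E]⁻¹ in ℏ=c=1; restore one factor of ℏc.
1 GeV⁻¹ → ℏc × (1 GeV in J)⁻¹ = 1.974e-16 m.
Convert the energy scale: 5.55e-3 MeV⁻¹ = 5.55 GeV⁻¹.
Result: 5.55 × 1.974e-16 = 1.096e-15 m.

1.096e-15 m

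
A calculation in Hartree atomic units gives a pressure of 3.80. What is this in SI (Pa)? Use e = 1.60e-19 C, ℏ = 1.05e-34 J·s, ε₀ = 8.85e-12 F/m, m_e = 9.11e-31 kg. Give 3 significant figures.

One atomic unit of pressure: P_au = E_h/a₀³ = m_e⁴e¹⁰/((4πε₀)⁵ℏ⁸) = 3.01e13 Pa.
3.80 × 3.01e13 Pa = 1.14e14 Pa

1.14e14 Pa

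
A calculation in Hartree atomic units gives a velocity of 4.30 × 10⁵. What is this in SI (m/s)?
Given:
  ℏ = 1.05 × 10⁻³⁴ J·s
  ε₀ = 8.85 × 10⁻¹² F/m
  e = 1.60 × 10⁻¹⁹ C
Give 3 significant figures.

One atomic unit of velocity: v_au = e²/(4πε₀ℏ) = 2.19 × 10⁶ m/s.
4.30 × 10⁵ × 2.19 × 10⁶ m/s = 9.43 × 10¹¹ m/s

9.43 × 10¹¹ m/s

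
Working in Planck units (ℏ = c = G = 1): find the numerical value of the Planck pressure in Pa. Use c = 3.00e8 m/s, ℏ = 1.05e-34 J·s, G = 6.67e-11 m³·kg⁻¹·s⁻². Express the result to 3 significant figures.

4.68e113 Pa

Dimensional analysis gives p_P = c⁷/(ℏG²).
  = 2.19e59 / 4.67e-55
  = 4.68e113 Pa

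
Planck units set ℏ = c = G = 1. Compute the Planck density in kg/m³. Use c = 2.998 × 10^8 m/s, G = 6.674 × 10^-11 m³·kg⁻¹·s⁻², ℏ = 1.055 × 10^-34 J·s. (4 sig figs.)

The unique combination of the constants set to 1 with dimensions of density is ρ_P = c⁵/(ℏG²).
  = 2.422 × 10^42 / 4.699 × 10^-55
  = 5.154 × 10^96 kg/m³

5.154 × 10^96 kg/m³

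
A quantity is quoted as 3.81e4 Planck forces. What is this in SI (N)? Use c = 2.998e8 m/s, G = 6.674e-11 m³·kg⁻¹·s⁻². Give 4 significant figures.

One Planck force: F_P = c⁴/G = 1.210e44 N.
3.81e4 × 1.210e44 N = 4.612e48 N

4.612e48 N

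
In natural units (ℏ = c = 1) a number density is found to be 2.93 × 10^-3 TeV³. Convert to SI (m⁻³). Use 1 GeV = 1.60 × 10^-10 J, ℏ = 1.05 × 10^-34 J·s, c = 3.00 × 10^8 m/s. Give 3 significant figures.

3.84 × 10^53 m⁻³

Number density is [L]⁻³ = [E]³/(ℏc)³.
1 GeV³ → 1/(ℏc)³ × (1 GeV in J)³ = 1.31 × 10^47 m⁻³.
Convert the energy scale: 2.93 × 10^-3 TeV³ = 2.93 × 10^6 GeV³.
Result: 2.93 × 10^6 × 1.31 × 10^47 = 3.84 × 10^53 m⁻³.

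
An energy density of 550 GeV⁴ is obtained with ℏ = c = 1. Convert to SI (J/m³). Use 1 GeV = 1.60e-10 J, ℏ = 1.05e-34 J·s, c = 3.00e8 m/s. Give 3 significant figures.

[E]/[L]³ = [E]⁴/(ℏc)³; restore (ℏc)⁻³.
1 GeV⁴ → 1/(ℏc)³ × (1 GeV in J)⁴ = 2.10e37 J/m³.
Result: 550 × 2.10e37 = 1.15e40 J/m³.

1.15e40 J/m³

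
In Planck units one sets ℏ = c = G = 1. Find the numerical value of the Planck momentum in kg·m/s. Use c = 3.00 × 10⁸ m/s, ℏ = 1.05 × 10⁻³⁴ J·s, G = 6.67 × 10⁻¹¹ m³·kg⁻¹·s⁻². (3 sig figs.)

6.52 kg·m/s

p_P = √(ℏc³/G)
  = √(42.5)
  = 6.52 kg·m/s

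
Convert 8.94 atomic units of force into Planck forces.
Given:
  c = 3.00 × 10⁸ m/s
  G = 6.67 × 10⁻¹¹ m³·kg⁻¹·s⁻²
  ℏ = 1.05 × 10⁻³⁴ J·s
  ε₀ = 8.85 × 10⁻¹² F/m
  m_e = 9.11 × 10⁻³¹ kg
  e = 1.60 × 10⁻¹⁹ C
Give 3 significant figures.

6.13 × 10⁻⁵¹

atomic unit of force: F_au = E_h/a₀ = m_e²e⁶/((4πε₀)³ℏ⁴) = 8.33 × 10⁻⁸ N
Planck force: F_P = c⁴/G = 1.21 × 10⁴⁴ N
8.94 × 8.33 × 10⁻⁸ / 1.21 × 10⁴⁴ = 6.13 × 10⁻⁵¹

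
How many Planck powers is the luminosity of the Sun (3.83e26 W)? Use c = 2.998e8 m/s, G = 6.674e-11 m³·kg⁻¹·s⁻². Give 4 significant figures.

Planck power: P_P = c⁵/G = 3.629e52 W.
3.83e26 / 3.629e52 = 1.055e-26

1.055e-26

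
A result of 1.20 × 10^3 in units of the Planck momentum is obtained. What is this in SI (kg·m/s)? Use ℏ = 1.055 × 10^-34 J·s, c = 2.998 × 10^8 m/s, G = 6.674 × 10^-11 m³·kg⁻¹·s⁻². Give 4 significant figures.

One Planck momentum: p_P = √(ℏc³/G) = 6.527 kg·m/s.
1.20 × 10^3 × 6.527 kg·m/s = 7.832 × 10^3 kg·m/s

7.832 × 10^3 kg·m/s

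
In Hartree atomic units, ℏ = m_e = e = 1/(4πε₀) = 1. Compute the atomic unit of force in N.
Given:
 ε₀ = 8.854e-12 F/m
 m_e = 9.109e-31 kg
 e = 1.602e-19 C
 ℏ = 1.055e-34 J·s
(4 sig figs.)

8.220e-8 N

Dimensional analysis gives F_au = E_h/a₀ = m_e²e⁶/((4πε₀)³ℏ⁴).
E_h = 4.354e-18 J
a₀ = 5.297e-11 m
E_h/a₀ = 8.220e-8 N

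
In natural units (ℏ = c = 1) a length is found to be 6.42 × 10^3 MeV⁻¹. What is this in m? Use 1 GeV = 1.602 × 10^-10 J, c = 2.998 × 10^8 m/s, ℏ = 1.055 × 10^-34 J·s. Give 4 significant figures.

A length is [E]⁻¹ in ℏ=c=1; restore one factor of ℏc.
1 GeV⁻¹ → ℏc × (1 GeV in J)⁻¹ = 1.974 × 10^-16 m.
Convert the energy scale: 6.42 × 10^3 MeV⁻¹ = 6.42 × 10^6 GeV⁻¹.
Result: 6.42 × 10^6 × 1.974 × 10^-16 = 1.268 × 10^-9 m.

1.268 × 10^-9 m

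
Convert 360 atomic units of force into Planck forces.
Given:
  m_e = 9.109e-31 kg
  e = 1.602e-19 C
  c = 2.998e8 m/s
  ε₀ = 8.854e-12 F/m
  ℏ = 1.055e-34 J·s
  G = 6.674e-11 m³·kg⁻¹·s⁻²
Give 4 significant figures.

atomic unit of force: F_au = E_h/a₀ = m_e²e⁶/((4πε₀)³ℏ⁴) = 8.220e-8 N
Planck force: F_P = c⁴/G = 1.210e44 N
360 × 8.220e-8 / 1.210e44 = 2.445e-49

2.445e-49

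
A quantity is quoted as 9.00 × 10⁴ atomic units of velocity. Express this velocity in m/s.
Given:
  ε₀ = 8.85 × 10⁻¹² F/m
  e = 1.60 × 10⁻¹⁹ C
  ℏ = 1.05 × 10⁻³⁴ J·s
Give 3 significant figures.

One atomic unit of velocity: v_au = e²/(4πε₀ℏ) = 2.19 × 10⁶ m/s.
9.00 × 10⁴ × 2.19 × 10⁶ m/s = 1.97 × 10¹¹ m/s

1.97 × 10¹¹ m/s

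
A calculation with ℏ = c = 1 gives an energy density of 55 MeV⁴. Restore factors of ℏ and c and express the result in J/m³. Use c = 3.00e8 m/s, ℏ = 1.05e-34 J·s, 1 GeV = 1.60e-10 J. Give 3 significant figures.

[E]/[L]³ = [E]⁴/(ℏc)³; restore (ℏc)⁻³.
1 GeV⁴ → 1/(ℏc)³ × (1 GeV in J)⁴ = 2.10e37 J/m³.
Convert the energy scale: 55 MeV⁴ = 5.50e-11 GeV⁴.
Result: 5.50e-11 × 2.10e37 = 1.15e27 J/m³.

1.15e27 J/m³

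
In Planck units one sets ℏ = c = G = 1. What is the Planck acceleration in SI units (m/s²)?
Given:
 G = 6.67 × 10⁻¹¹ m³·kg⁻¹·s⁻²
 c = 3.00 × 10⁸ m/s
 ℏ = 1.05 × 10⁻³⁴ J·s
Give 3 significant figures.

5.59 × 10⁵¹ m/s²

a_P = √(c⁷/(ℏG))
  = √(3.12 × 10¹⁰³)
  = 5.59 × 10⁵¹ m/s²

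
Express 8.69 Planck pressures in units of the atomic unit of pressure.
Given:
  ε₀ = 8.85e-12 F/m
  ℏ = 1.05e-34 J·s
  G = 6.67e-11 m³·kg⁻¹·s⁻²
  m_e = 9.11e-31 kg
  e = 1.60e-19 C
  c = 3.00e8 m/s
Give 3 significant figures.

1.35e101

Planck pressure: p_P = c⁷/(ℏG²) = 4.68e113 Pa
atomic unit of pressure: P_au = E_h/a₀³ = m_e⁴e¹⁰/((4πε₀)⁵ℏ⁸) = 3.01e13 Pa
8.69 × 4.68e113 / 3.01e13 = 1.35e101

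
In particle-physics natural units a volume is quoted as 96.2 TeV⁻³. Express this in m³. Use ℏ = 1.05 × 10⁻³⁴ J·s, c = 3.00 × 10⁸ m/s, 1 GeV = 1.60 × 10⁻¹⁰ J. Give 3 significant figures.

7.34 × 10⁻⁵⁵ m³

Volume is [L]³ = [E]⁻³·(ℏc)³.
1 GeV⁻³ → (ℏc)³ × (1 GeV in J)⁻³ = 7.63 × 10⁻⁴⁸ m³.
Convert the energy scale: 96.2 TeV⁻³ = 9.62 × 10⁻⁸ GeV⁻³.
Result: 9.62 × 10⁻⁸ × 7.63 × 10⁻⁴⁸ = 7.34 × 10⁻⁵⁵ m³.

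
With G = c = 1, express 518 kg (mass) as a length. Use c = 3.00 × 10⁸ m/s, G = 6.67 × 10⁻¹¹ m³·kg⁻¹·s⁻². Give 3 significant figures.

In G = c = 1 units mass has dimensions of length; the conversion factor is G/c².
518 kg × (G/c²) = 3.84 × 10⁻²⁵ m

3.84 × 10⁻²⁵ m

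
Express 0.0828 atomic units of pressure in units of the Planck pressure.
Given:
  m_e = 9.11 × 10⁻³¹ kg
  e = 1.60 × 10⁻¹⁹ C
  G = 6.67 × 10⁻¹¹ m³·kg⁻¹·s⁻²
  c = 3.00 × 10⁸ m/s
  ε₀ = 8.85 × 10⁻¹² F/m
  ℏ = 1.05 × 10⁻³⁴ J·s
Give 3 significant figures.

5.33 × 10⁻¹⁰²

atomic unit of pressure: P_au = E_h/a₀³ = m_e⁴e¹⁰/((4πε₀)⁵ℏ⁸) = 3.01 × 10¹³ Pa
Planck pressure: p_P = c⁷/(ℏG²) = 4.68 × 10¹¹³ Pa
0.0828 × 3.01 × 10¹³ / 4.68 × 10¹¹³ = 5.33 × 10⁻¹⁰²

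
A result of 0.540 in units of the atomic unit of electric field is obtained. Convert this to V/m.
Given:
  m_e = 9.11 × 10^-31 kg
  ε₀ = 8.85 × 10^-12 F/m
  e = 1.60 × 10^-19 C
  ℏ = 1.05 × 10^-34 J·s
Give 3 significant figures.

One atomic unit of electric field: E_au = E_h/(e a₀) = m_e²e⁵/((4πε₀)³ℏ⁴) = 5.20 × 10^11 V/m.
0.540 × 5.20 × 10^11 V/m = 2.81 × 10^11 V/m

2.81 × 10^11 V/m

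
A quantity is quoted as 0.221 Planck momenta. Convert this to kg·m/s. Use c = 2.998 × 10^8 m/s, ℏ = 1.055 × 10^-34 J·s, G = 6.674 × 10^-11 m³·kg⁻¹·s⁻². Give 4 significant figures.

One Planck momentum: p_P = √(ℏc³/G) = 6.527 kg·m/s.
0.221 × 6.527 kg·m/s = 1.442 kg·m/s

1.442 kg·m/s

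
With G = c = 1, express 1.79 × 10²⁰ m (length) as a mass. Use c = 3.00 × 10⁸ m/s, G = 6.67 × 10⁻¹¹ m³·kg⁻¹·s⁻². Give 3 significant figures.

Length → mass via c²/G.
1.79 × 10²⁰ m × (c²/G) = 2.42 × 10⁴⁷ kg

2.42 × 10⁴⁷ kg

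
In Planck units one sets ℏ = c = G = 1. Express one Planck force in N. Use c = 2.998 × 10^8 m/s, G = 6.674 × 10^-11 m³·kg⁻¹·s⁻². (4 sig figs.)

F_P = c⁴/G
  = 8.078 × 10^33 / 6.674 × 10^-11
  = 1.210 × 10^44 N

1.210 × 10^44 N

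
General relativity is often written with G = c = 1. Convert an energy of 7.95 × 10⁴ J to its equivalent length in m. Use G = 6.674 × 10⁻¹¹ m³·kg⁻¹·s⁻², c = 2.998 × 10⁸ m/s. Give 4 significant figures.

Energy → length via G/c⁴.
7.95 × 10⁴ J × (G/c⁴) = 6.568 × 10⁻⁴⁰ m

6.568 × 10⁻⁴⁰ m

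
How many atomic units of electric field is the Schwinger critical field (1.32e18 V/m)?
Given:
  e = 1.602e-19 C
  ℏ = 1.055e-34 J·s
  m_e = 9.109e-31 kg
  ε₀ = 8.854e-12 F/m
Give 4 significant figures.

2.573e6

atomic unit of electric field: E_au = E_h/(e a₀) = m_e²e⁵/((4πε₀)³ℏ⁴) = 5.131e11 V/m.
1.32e18 / 5.131e11 = 2.573e6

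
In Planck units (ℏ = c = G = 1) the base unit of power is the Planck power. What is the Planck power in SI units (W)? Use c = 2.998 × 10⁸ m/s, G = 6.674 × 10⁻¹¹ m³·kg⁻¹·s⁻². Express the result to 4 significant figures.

P_P = c⁵/G
  = 2.422 × 10⁴² / 6.674 × 10⁻¹¹
  = 3.629 × 10⁵² W

3.629 × 10⁵² W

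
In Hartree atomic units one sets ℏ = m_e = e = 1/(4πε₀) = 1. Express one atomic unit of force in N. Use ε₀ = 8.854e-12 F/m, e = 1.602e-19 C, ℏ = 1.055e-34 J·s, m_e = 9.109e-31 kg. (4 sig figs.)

F_au = E_h/a₀ = m_e²e⁶/((4πε₀)³ℏ⁴)
E_h = 4.354e-18 J
a₀ = 5.297e-11 m
E_h/a₀ = 8.220e-8 N

8.220e-8 N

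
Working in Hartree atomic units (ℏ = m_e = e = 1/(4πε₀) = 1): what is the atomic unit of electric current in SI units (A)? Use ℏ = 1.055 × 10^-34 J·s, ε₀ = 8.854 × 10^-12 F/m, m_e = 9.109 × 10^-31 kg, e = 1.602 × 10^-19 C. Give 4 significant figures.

6.612 × 10^-3 A

Dimensional analysis gives I_au = e E_h/ℏ = m_e e⁵/((4πε₀)²ℏ³).
E_h = 4.354 × 10^-18 J
e·E_h/ℏ = 6.612 × 10^-3 A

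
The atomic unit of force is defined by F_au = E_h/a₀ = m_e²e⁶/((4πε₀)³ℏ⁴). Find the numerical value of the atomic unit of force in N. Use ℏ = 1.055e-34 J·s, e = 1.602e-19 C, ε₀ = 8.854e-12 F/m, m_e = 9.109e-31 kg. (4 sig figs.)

F_au = E_h/a₀ = m_e²e⁶/((4πε₀)³ℏ⁴)
E_h = 4.354e-18 J
a₀ = 5.297e-11 m
E_h/a₀ = 8.220e-8 N

8.220e-8 N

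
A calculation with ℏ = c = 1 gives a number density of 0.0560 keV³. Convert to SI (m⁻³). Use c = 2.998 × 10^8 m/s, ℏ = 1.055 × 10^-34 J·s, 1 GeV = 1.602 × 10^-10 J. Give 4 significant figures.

7.277 × 10^27 m⁻³

Number density is [L]⁻³ = [E]³/(ℏc)³.
1 GeV³ → 1/(ℏc)³ × (1 GeV in J)³ = 1.299 × 10^47 m⁻³.
Convert the energy scale: 0.0560 keV³ = 5.60 × 10^-20 GeV³.
Result: 5.60 × 10^-20 × 1.299 × 10^47 = 7.277 × 10^27 m⁻³.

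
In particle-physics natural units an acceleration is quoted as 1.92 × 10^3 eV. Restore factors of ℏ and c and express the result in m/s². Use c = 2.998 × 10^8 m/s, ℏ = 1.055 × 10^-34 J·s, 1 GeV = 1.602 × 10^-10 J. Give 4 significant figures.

8.741 × 10^26 m/s²

Acceleration is [L]/[T]² = c·[E]/ℏ.
1 GeV → c/ℏ × (1 GeV in J) = 4.552 × 10^32 m/s².
Convert the energy scale: 1.92 × 10^3 eV = 1.92 × 10^-6 GeV.
Result: 1.92 × 10^-6 × 4.552 × 10^32 = 8.741 × 10^26 m/s².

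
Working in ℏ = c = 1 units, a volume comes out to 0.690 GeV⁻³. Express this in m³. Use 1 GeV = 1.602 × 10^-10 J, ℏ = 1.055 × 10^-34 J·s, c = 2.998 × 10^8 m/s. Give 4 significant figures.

5.310 × 10^-48 m³

Volume is [L]³ = [E]⁻³·(ℏc)³.
1 GeV⁻³ → (ℏc)³ × (1 GeV in J)⁻³ = 7.696 × 10^-48 m³.
Result: 0.690 × 7.696 × 10^-48 = 5.310 × 10^-48 m³.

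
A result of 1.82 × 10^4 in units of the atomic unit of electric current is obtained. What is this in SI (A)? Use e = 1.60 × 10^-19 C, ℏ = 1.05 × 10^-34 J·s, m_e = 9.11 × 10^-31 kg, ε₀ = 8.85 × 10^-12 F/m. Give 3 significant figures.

One atomic unit of electric current: I_au = e E_h/ℏ = m_e e⁵/((4πε₀)²ℏ³) = 6.67 × 10^-3 A.
1.82 × 10^4 × 6.67 × 10^-3 A = 121 A

121 A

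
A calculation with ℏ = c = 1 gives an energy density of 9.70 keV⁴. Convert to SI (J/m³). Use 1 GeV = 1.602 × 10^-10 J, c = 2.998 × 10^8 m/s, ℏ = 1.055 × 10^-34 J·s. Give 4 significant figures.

2.019 × 10^14 J/m³

[E]/[L]³ = [E]⁴/(ℏc)³; restore (ℏc)⁻³.
1 GeV⁴ → 1/(ℏc)³ × (1 GeV in J)⁴ = 2.082 × 10^37 J/m³.
Convert the energy scale: 9.70 keV⁴ = 9.70 × 10^-24 GeV⁴.
Result: 9.70 × 10^-24 × 2.082 × 10^37 = 2.019 × 10^14 J/m³.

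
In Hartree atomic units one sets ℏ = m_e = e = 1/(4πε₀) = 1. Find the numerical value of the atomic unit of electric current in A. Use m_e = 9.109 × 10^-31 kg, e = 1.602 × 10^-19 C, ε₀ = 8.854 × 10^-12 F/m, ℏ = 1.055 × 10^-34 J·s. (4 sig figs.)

I_au = e E_h/ℏ = m_e e⁵/((4πε₀)²ℏ³)
E_h = 4.354 × 10^-18 J
e·E_h/ℏ = 6.612 × 10^-3 A

6.612 × 10^-3 A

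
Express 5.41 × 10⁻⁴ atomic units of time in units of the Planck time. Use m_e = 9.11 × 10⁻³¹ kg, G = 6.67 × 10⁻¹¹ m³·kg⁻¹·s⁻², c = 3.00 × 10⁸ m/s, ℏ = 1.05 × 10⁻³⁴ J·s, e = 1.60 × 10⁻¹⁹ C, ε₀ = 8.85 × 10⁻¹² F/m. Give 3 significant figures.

2.42 × 10²³

atomic unit of time: τ_au = (4πε₀)²ℏ³/(m_e e⁴) = 2.40 × 10⁻¹⁷ s
Planck time: t_P = √(ℏG/c⁵) = 5.37 × 10⁻⁴⁴ s
5.41 × 10⁻⁴ × 2.40 × 10⁻¹⁷ / 5.37 × 10⁻⁴⁴ = 2.42 × 10²³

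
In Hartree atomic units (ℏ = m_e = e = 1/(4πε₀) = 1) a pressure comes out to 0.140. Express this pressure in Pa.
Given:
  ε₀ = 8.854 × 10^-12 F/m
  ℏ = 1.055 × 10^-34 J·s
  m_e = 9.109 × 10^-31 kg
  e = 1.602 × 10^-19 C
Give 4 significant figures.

One atomic unit of pressure: P_au = E_h/a₀³ = m_e⁴e¹⁰/((4πε₀)⁵ℏ⁸) = 2.929 × 10^13 Pa.
0.140 × 2.929 × 10^13 Pa = 4.101 × 10^12 Pa

4.101 × 10^12 Pa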